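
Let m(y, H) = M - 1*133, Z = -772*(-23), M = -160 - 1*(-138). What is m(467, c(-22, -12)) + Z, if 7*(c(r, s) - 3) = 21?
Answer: 17601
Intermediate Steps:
M = -22 (M = -160 + 138 = -22)
c(r, s) = 6 (c(r, s) = 3 + (1/7)*21 = 3 + 3 = 6)
Z = 17756
m(y, H) = -155 (m(y, H) = -22 - 1*133 = -22 - 133 = -155)
m(467, c(-22, -12)) + Z = -155 + 17756 = 17601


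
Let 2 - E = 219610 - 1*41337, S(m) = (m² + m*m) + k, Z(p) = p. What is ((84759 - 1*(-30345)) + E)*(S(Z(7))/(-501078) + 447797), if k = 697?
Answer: -4724496266614319/167026 ≈ -2.8286e+10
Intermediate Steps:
S(m) = 697 + 2*m² (S(m) = (m² + m*m) + 697 = (m² + m²) + 697 = 2*m² + 697 = 697 + 2*m²)
E = -178271 (E = 2 - (219610 - 1*41337) = 2 - (219610 - 41337) = 2 - 1*178273 = 2 - 178273 = -178271)
((84759 - 1*(-30345)) + E)*(S(Z(7))/(-501078) + 447797) = ((84759 - 1*(-30345)) - 178271)*((697 + 2*7²)/(-501078) + 447797) = ((84759 + 30345) - 178271)*((697 + 2*49)*(-1/501078) + 447797) = (115104 - 178271)*((697 + 98)*(-1/501078) + 447797) = -63167*(795*(-1/501078) + 447797) = -63167*(-265/167026 + 447797) = -63167*74793741457/167026 = -4724496266614319/167026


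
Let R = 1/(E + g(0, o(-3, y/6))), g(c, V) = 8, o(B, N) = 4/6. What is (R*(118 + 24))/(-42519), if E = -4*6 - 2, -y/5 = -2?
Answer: 71/382671 ≈ 0.00018554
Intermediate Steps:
y = 10 (y = -5*(-2) = 10)
E = -26 (E = -24 - 2 = -26)
o(B, N) = ⅔ (o(B, N) = 4*(⅙) = ⅔)
R = -1/18 (R = 1/(-26 + 8) = 1/(-18) = -1/18 ≈ -0.055556)
(R*(118 + 24))/(-42519) = -(118 + 24)/18/(-42519) = -1/18*142*(-1/42519) = -71/9*(-1/42519) = 71/382671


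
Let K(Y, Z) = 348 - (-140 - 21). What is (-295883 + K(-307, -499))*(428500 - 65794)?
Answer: -107133922044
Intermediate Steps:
K(Y, Z) = 509 (K(Y, Z) = 348 - 1*(-161) = 348 + 161 = 509)
(-295883 + K(-307, -499))*(428500 - 65794) = (-295883 + 509)*(428500 - 65794) = -295374*362706 = -107133922044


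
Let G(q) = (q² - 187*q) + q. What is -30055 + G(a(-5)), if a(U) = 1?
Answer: -30240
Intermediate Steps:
G(q) = q² - 186*q
-30055 + G(a(-5)) = -30055 + 1*(-186 + 1) = -30055 + 1*(-185) = -30055 - 185 = -30240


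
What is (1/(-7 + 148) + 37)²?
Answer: 27227524/19881 ≈ 1369.5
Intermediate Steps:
(1/(-7 + 148) + 37)² = (1/141 + 37)² = (5218/141)² = 27227524/19881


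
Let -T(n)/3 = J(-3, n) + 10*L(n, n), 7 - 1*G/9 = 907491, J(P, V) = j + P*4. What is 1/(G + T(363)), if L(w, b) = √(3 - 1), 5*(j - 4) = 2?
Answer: -34030555/277938881658426 + 125*√2/277938881658426 ≈ -1.2244e-7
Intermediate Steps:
j = 22/5 (j = 4 + (⅕)*2 = 4 + ⅖ = 22/5 ≈ 4.4000)
L(w, b) = √2
J(P, V) = 22/5 + 4*P (J(P, V) = 22/5 + P*4 = 22/5 + 4*P)
G = -8167356 (G = 63 - 9*907491 = 63 - 8167419 = -8167356)
T(n) = 114/5 - 30*√2 (T(n) = -3*((22/5 + 4*(-3)) + 10*√2) = -3*((22/5 - 12) + 10*√2) = -3*(-38/5 + 10*√2) = 114/5 - 30*√2)
1/(G + T(363)) = 1/(-8167356 + (114/5 - 30*√2)) = 1/(-40836666/5 - 30*√2)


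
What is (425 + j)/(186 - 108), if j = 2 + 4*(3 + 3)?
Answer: 451/78 ≈ 5.7821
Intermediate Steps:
j = 26 (j = 2 + 4*6 = 2 + 24 = 26)
(425 + j)/(186 - 108) = (425 + 26)/(186 - 108) = 451/78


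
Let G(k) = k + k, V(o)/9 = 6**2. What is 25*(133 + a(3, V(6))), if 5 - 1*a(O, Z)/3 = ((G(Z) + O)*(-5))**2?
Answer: -794623175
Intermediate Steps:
V(o) = 324 (V(o) = 9*6**2 = 9*36 = 324)
G(k) = 2*k
a(O, Z) = 15 - 3*(-10*Z - 5*O)**2 (a(O, Z) = 15 - 3*25*(2*Z + O)**2 = 15 - 3*25*(O + 2*Z)**2 = 15 - 3*(-10*Z - 5*O)**2)
25*(133 + a(3, V(6))) = 25*(133 + (15 - 75*(3 + 2*324)**2)) = 25*(133 + (15 - 75*(3 + 648)**2)) = 25*(133 + (15 - 75*651**2)) = 25*(133 + (15 - 75*423801)) = 25*(133 + (15 - 31785075)) = 25*(133 - 31785060) = 25*(-31784927) = -794623175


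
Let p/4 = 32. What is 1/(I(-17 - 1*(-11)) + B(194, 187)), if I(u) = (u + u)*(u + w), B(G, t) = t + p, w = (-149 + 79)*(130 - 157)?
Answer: -1/22293 ≈ -4.4857e-5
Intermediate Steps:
p = 128 (p = 4*32 = 128)
w = 1890 (w = -70*(-27) = 1890)
B(G, t) = 128 + t (B(G, t) = t + 128 = 128 + t)
I(u) = 2*u*(1890 + u) (I(u) = (u + u)*(u + 1890) = (2*u)*(1890 + u) = 2*u*(1890 + u))
1/(I(-17 - 1*(-11)) + B(194, 187)) = 1/(2*(-17 - 1*(-11))*(1890 + (-17 - 1*(-11))) + (128 + 187)) = 1/(2*(-17 + 11)*(1890 + (-17 + 11)) + 315) = 1/(2*(-6)*(1890 - 6) + 315) = 1/(2*(-6)*1884 + 315) = 1/(-22608 + 315) = 1/(-22293) = -1/22293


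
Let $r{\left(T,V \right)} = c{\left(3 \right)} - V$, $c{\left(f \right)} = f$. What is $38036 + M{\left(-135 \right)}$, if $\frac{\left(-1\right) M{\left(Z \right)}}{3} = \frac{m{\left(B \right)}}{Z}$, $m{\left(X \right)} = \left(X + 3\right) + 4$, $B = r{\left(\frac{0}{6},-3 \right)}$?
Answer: $\frac{1711633}{45} \approx 38036.0$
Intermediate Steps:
$r{\left(T,V \right)} = 3 - V$
$B = 6$ ($B = 3 - -3 = 3 + 3 = 6$)
$m{\left(X \right)} = 7 + X$ ($m{\left(X \right)} = \left(3 + X\right) + 4 = 7 + X$)
$M{\left(Z \right)} = - \frac{39}{Z}$ ($M{\left(Z \right)} = - 3 \frac{7 + 6}{Z} = - 3 \frac{13}{Z} = - \frac{39}{Z}$)
$38036 + M{\left(-135 \right)} = 38036 - \frac{39}{-135} = 38036 - - \frac{13}{45} = 38036 + \frac{13}{45} = \frac{1711633}{45}$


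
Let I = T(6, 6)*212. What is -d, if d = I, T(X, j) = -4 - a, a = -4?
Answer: 0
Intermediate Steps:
T(X, j) = 0 (T(X, j) = -4 - 1*(-4) = -4 + 4 = 0)
I = 0 (I = 0*212 = 0)
d = 0
-d = -1*0 = 0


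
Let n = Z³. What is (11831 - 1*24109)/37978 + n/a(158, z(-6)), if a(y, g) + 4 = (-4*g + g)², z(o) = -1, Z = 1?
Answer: -11706/94945 ≈ -0.12329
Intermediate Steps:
n = 1 (n = 1³ = 1)
a(y, g) = -4 + 9*g² (a(y, g) = -4 + (-4*g + g)² = -4 + (-3*g)² = -4 + 9*g²)
(11831 - 1*24109)/37978 + n/a(158, z(-6)) = (11831 - 1*24109)/37978 + 1/(-4 + 9*(-1)²) = (11831 - 24109)*(1/37978) + 1/(-4 + 9*1) = -12278*1/37978 + 1/(-4 + 9) = -6139/18989 + 1/5 = -6139/18989 + 1*(⅕) = -6139/18989 + ⅕ = -11706/94945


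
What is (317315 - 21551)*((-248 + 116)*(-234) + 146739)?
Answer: 52535672028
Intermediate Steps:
(317315 - 21551)*((-248 + 116)*(-234) + 146739) = 295764*(-132*(-234) + 146739) = 295764*(30888 + 146739) = 295764*177627 = 52535672028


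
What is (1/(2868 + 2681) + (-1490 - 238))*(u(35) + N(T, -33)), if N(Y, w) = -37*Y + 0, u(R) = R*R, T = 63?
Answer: 10605070126/5549 ≈ 1.9112e+6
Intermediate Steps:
u(R) = R²
N(Y, w) = -37*Y
(1/(2868 + 2681) + (-1490 - 238))*(u(35) + N(T, -33)) = (1/(2868 + 2681) + (-1490 - 238))*(35² - 37*63) = (1/5549 - 1728)*(1225 - 2331) = (1/5549 - 1728)*(-1106) = -9588671/5549*(-1106) = 10605070126/5549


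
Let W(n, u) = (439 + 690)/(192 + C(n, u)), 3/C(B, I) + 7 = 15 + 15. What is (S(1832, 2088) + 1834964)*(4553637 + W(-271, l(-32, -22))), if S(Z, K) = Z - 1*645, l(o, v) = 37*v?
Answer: 36948036394048370/4419 ≈ 8.3612e+12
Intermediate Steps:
C(B, I) = 3/23 (C(B, I) = 3/(-7 + (15 + 15)) = 3/(-7 + 30) = 3/23)
W(n, u) = 25967/4419 (W(n, u) = (439 + 690)/(192 + 3/23) = 1129/(4419/23) = 1129*(23/4419) = 25967/4419)
S(Z, K) = -645 + Z (S(Z, K) = Z - 645 = -645 + Z)
(S(1832, 2088) + 1834964)*(4553637 + W(-271, l(-32, -22))) = ((-645 + 1832) + 1834964)*(4553637 + 25967/4419) = (1187 + 1834964)*(20122547870/4419) = 1836151*(20122547870/4419) = 36948036394048370/4419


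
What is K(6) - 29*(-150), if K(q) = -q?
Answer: 4344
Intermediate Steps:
K(6) - 29*(-150) = -1*6 - 29*(-150) = -6 + 4350 = 4344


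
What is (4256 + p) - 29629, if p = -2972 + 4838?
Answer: -23507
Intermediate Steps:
p = 1866
(4256 + p) - 29629 = (4256 + 1866) - 29629 = 6122 - 29629 = -23507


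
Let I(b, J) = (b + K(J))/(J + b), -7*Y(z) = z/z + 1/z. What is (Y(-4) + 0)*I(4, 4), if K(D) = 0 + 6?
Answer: -15/112 ≈ -0.13393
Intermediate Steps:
K(D) = 6
Y(z) = -⅐ - 1/(7*z) (Y(z) = -(z/z + 1/z)/7 = -(1 + 1/z)/7 = -⅐ - 1/(7*z))
I(b, J) = (6 + b)/(J + b) (I(b, J) = (b + 6)/(J + b) = (6 + b)/(J + b))
(Y(-4) + 0)*I(4, 4) = ((⅐)*(-1 - 1*(-4))/(-4) + 0)*((6 + 4)/(4 + 4)) = ((⅐)*(-¼)*(-1 + 4) + 0)*(10/8) = ((⅐)*(-¼)*3 + 0)*((⅛)*10) = (-3/28 + 0)*(5/4) = -3/28*5/4 = -15/112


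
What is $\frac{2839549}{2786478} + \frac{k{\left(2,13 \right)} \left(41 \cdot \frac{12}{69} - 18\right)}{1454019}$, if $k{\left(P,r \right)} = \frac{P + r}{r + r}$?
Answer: $\frac{411497825461873}{403808664856506} \approx 1.019$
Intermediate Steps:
$k{\left(P,r \right)} = \frac{P + r}{2 r}$
$\frac{2839549}{2786478} + \frac{k{\left(2,13 \right)} \left(41 \cdot \frac{12}{69} - 18\right)}{1454019} = \frac{2839549}{2786478} + \frac{\frac{2 + 13}{2 \cdot 13} \left(41 \cdot \frac{12}{69} - 18\right)}{1454019} = 2839549 \cdot \frac{1}{2786478} + \frac{1}{2} \cdot \frac{1}{13} \cdot 15 \left(41 \cdot 12 \cdot \frac{1}{69} - 18\right) \frac{1}{1454019} = \frac{2839549}{2786478} + \frac{15 \left(41 \cdot \frac{4}{23} - 18\right)}{26} \cdot \frac{1}{1454019} = \frac{2839549}{2786478} + \frac{15 \left(\frac{164}{23} - 18\right)}{26} \cdot \frac{1}{1454019} = \frac{2839549}{2786478} + \frac{15}{26} \left(- \frac{250}{23}\right) \frac{1}{1454019} = \frac{2839549}{2786478} - \frac{625}{144917227} = \frac{411497825461873}{403808664856506}$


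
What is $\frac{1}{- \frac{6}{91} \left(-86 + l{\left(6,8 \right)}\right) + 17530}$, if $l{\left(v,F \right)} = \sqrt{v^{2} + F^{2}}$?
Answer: $\frac{91}{1595686} \approx 5.7029 \cdot 10^{-5}$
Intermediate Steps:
$l{\left(v,F \right)} = \sqrt{F^{2} + v^{2}}$
$\frac{1}{- \frac{6}{91} \left(-86 + l{\left(6,8 \right)}\right) + 17530} = \frac{1}{- \frac{6}{91} \left(-86 + \sqrt{8^{2} + 6^{2}}\right) + 17530} = \frac{1}{\left(-6\right) \frac{1}{91} \left(-86 + \sqrt{64 + 36}\right) + 17530} = \frac{1}{- \frac{6 \left(-86 + \sqrt{100}\right)}{91} + 17530} = \frac{1}{- \frac{6 \left(-86 + 10\right)}{91} + 17530} = \frac{1}{\left(- \frac{6}{91}\right) \left(-76\right) + 17530} = \frac{1}{\frac{456}{91} + 17530} = \frac{1}{\frac{1595686}{91}} = \frac{91}{1595686}$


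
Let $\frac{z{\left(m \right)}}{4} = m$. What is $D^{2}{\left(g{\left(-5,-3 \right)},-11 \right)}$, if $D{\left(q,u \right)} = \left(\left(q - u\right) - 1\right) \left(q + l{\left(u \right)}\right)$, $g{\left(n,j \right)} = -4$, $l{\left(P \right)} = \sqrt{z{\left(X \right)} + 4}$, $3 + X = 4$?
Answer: $864 - 576 \sqrt{2} \approx 49.413$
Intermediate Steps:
$X = 1$ ($X = -3 + 4 = 1$)
$z{\left(m \right)} = 4 m$
$l{\left(P \right)} = 2 \sqrt{2}$ ($l{\left(P \right)} = \sqrt{4 \cdot 1 + 4} = \sqrt{4 + 4} = \sqrt{8} = 2 \sqrt{2}$)
$D{\left(q,u \right)} = \left(q + 2 \sqrt{2}\right) \left(-1 + q - u\right)$ ($D{\left(q,u \right)} = \left(\left(q - u\right) - 1\right) \left(q + 2 \sqrt{2}\right) = \left(-1 + q - u\right) \left(q + 2 \sqrt{2}\right) = \left(q + 2 \sqrt{2}\right) \left(-1 + q - u\right)$)
$D^{2}{\left(g{\left(-5,-3 \right)},-11 \right)} = \left(\left(-4\right)^{2} - -4 - 2 \sqrt{2} - \left(-4\right) \left(-11\right) - - 22 \sqrt{2} + 2 \left(-4\right) \sqrt{2}\right)^{2} = \left(16 + 4 - 2 \sqrt{2} - 44 + 22 \sqrt{2} - 8 \sqrt{2}\right)^{2} = \left(-24 + 12 \sqrt{2}\right)^{2}$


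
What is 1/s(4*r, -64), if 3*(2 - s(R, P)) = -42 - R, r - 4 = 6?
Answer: 3/88 ≈ 0.034091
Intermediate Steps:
r = 10 (r = 4 + 6 = 10)
s(R, P) = 16 + R/3 (s(R, P) = 2 - (-42 - R)/3 = 2 + (14 + R/3) = 16 + R/3)
1/s(4*r, -64) = 1/(16 + (4*10)/3) = 1/(16 + (1/3)*40) = 1/(16 + 40/3) = 1/(88/3) = 3/88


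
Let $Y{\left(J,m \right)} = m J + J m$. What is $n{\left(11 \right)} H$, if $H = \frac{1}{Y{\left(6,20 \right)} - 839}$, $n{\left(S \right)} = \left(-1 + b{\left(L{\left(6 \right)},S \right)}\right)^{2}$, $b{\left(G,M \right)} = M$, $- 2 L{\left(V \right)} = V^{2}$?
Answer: $- \frac{100}{599} \approx -0.16694$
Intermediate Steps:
$L{\left(V \right)} = - \frac{V^{2}}{2}$
$Y{\left(J,m \right)} = 2 J m$ ($Y{\left(J,m \right)} = J m + J m = 2 J m$)
$n{\left(S \right)} = \left(-1 + S\right)^{2}$
$H = - \frac{1}{599}$ ($H = \frac{1}{2 \cdot 6 \cdot 20 - 839} = \frac{1}{240 - 839} = \frac{1}{-599} = - \frac{1}{599} \approx -0.0016694$)
$n{\left(11 \right)} H = \left(-1 + 11\right)^{2} \left(- \frac{1}{599}\right) = 10^{2} \left(- \frac{1}{599}\right) = 100 \left(- \frac{1}{599}\right) = - \frac{100}{599}$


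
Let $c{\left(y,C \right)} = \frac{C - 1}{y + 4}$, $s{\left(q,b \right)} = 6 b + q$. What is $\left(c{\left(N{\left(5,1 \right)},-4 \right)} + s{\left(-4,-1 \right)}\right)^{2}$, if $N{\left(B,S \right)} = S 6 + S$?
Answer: $\frac{13225}{121} \approx 109.3$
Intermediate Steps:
$s{\left(q,b \right)} = q + 6 b$
$N{\left(B,S \right)} = 7 S$ ($N{\left(B,S \right)} = 6 S + S = 7 S$)
$c{\left(y,C \right)} = \frac{-1 + C}{4 + y}$
$\left(c{\left(N{\left(5,1 \right)},-4 \right)} + s{\left(-4,-1 \right)}\right)^{2} = \left(\frac{-1 - 4}{4 + 7 \cdot 1} + \left(-4 + 6 \left(-1\right)\right)\right)^{2} = \left(\frac{1}{4 + 7} \left(-5\right) - 10\right)^{2} = \left(\frac{1}{11} \left(-5\right) - 10\right)^{2} = \left(- \frac{5}{11} - 10\right)^{2} = \left(- \frac{115}{11}\right)^{2} = \frac{13225}{121}$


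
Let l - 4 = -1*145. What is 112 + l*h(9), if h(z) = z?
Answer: -1157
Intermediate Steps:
l = -141 (l = 4 - 1*145 = 4 - 145 = -141)
112 + l*h(9) = 112 - 141*9 = 112 - 1269 = -1157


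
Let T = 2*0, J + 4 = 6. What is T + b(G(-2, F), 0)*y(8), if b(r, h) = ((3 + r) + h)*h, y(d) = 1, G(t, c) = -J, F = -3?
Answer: 0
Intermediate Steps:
J = 2 (J = -4 + 6 = 2)
G(t, c) = -2 (G(t, c) = -1*2 = -2)
T = 0
b(r, h) = h*(3 + h + r) (b(r, h) = (3 + h + r)*h = h*(3 + h + r))
T + b(G(-2, F), 0)*y(8) = 0 + (0*(3 + 0 - 2))*1 = 0 + (0*1)*1 = 0 + 0*1 = 0 + 0 = 0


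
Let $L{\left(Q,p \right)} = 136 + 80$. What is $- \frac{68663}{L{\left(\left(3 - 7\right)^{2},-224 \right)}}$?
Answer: $- \frac{68663}{216} \approx -317.88$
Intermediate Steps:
$L{\left(Q,p \right)} = 216$
$- \frac{68663}{L{\left(\left(3 - 7\right)^{2},-224 \right)}} = - \frac{68663}{216}$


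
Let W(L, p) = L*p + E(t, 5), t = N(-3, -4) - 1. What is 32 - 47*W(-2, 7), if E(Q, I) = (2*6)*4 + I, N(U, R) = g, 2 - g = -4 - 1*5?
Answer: -1801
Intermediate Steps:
g = 11 (g = 2 - (-4 - 1*5) = 2 - (-4 - 5) = 2 - 1*(-9) = 2 + 9 = 11)
N(U, R) = 11
t = 10 (t = 11 - 1 = 10)
E(Q, I) = 48 + I (E(Q, I) = 12*4 + I = 48 + I)
W(L, p) = 53 + L*p (W(L, p) = L*p + (48 + 5) = L*p + 53 = 53 + L*p)
32 - 47*W(-2, 7) = 32 - 47*(53 - 2*7) = 32 - 47*(53 - 14) = 32 - 47*39 = 32 - 1833 = -1801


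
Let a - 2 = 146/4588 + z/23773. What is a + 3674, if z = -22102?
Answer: 200422656553/54535262 ≈ 3675.1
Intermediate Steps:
a = 60103965/54535262 (a = 2 + (146/4588 - 22102/23773) = 2 + (146*(1/4588) - 22102*1/23773) = 2 + (73/2294 - 22102/23773) = 2 - 48966559/54535262 = 60103965/54535262 ≈ 1.1021)
a + 3674 = 60103965/54535262 + 3674 = 200422656553/54535262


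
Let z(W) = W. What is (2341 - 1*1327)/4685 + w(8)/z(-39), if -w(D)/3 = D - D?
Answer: 1014/4685 ≈ 0.21644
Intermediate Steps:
w(D) = 0 (w(D) = -3*(D - D) = -3*0 = 0)
(2341 - 1*1327)/4685 + w(8)/z(-39) = (2341 - 1*1327)/4685 + 0/(-39) = (2341 - 1327)*(1/4685) + 0*(-1/39) = 1014*(1/4685) + 0 = 1014/4685 + 0 = 1014/4685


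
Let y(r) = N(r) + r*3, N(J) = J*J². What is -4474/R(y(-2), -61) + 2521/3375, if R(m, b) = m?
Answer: 7567522/23625 ≈ 320.32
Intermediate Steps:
N(J) = J³
y(r) = r³ + 3*r (y(r) = r³ + r*3 = r³ + 3*r)
-4474/R(y(-2), -61) + 2521/3375 = -4474*(-1/(2*(3 + (-2)²))) + 2521/3375 = -4474*(-1/(2*(3 + 4))) + 2521*(1/3375) = -4474/((-2*7)) + 2521/3375 = -4474/(-14) + 2521/3375 = -4474*(-1/14) + 2521/3375 = 2237/7 + 2521/3375 = 7567522/23625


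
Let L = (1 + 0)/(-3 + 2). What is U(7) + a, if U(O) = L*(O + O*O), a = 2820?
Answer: 2764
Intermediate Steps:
L = -1 (L = 1/(-1) = 1*(-1) = -1)
U(O) = -O - O² (U(O) = -(O + O*O) = -(O + O²) = -O - O²)
U(7) + a = -1*7*(1 + 7) + 2820 = -1*7*8 + 2820 = -56 + 2820 = 2764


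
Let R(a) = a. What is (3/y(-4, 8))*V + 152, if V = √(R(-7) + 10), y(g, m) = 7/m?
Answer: 152 + 24*√3/7 ≈ 157.94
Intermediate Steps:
V = √3 (V = √(-7 + 10) = √3 ≈ 1.7320)
(3/y(-4, 8))*V + 152 = (3/((7/8)))*√3 + 152 = (3/((7*(⅛))))*√3 + 152 = (3/(7/8))*√3 + 152 = (3*(8/7))*√3 + 152 = 24*√3/7 + 152 = 152 + 24*√3/7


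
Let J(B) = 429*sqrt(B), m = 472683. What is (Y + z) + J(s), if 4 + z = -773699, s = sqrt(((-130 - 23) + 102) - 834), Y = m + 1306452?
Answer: 1005432 + 429*885**(1/4)*sqrt(I) ≈ 1.0071e+6 + 1654.5*I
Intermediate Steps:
Y = 1779135 (Y = 472683 + 1306452 = 1779135)
s = I*sqrt(885) (s = sqrt((-153 + 102) - 834) = sqrt(-51 - 834) = sqrt(-885) = I*sqrt(885) ≈ 29.749*I)
z = -773703 (z = -4 - 773699 = -773703)
(Y + z) + J(s) = (1779135 - 773703) + 429*sqrt(I*sqrt(885)) = 1005432 + 429*(885**(1/4)*sqrt(I)) = 1005432 + 429*885**(1/4)*sqrt(I)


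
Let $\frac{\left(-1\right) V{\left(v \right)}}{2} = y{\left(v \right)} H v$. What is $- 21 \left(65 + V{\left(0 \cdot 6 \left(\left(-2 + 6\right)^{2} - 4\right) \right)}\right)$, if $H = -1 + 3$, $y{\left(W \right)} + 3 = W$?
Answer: $-1365$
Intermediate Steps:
$y{\left(W \right)} = -3 + W$
$H = 2$
$V{\left(v \right)} = - 2 v \left(-6 + 2 v\right)$ ($V{\left(v \right)} = - 2 \left(-3 + v\right) 2 v = - 2 \left(-6 + 2 v\right) v = - 2 v \left(-6 + 2 v\right)$)
$- 21 \left(65 + V{\left(0 \cdot 6 \left(\left(-2 + 6\right)^{2} - 4\right) \right)}\right) = - 21 \left(65 + 4 \cdot 0 \cdot 6 \left(\left(-2 + 6\right)^{2} - 4\right) \left(3 - 0 \cdot 6 \left(\left(-2 + 6\right)^{2} - 4\right)\right)\right) = - 21 \left(65 + 4 \cdot 0 \cdot 6 \left(4^{2} - 4\right) \left(3 - 0 \cdot 6 \left(4^{2} - 4\right)\right)\right) = - 21 \left(65 + 4 \cdot 0 \cdot 6 \left(16 - 4\right) \left(3 - 0 \cdot 6 \left(16 - 4\right)\right)\right) = - 21 \left(65 + 4 \cdot 0 \cdot 6 \cdot 12 \left(3 - 0 \cdot 6 \cdot 12\right)\right) = - 21 \left(65 + 4 \cdot 0 \cdot 72 \left(3 - 0 \cdot 72\right)\right) = - 21 \left(65 + 4 \cdot 0 \left(3 - 0\right)\right) = - 21 \left(65 + 4 \cdot 0 \left(3 + 0\right)\right) = - 21 \left(65 + 4 \cdot 0 \cdot 3\right) = - 21 \left(65 + 0\right) = \left(-21\right) 65 = -1365$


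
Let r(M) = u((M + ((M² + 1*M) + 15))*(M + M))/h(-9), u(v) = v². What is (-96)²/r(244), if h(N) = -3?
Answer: -16/496778516283 ≈ -3.2208e-11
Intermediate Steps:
r(M) = -4*M²*(15 + M² + 2*M)²/3 (r(M) = ((M + ((M² + 1*M) + 15))*(M + M))²/(-3) = ((M + ((M² + M) + 15))*(2*M))²*(-⅓) = ((M + ((M + M²) + 15))*(2*M))²*(-⅓) = ((M + (15 + M + M²))*(2*M))²*(-⅓) = ((15 + M² + 2*M)*(2*M))²*(-⅓) = (2*M*(15 + M² + 2*M))²*(-⅓) = (4*M²*(15 + M² + 2*M)²)*(-⅓) = -4*M²*(15 + M² + 2*M)²/3)
(-96)²/r(244) = (-96)²/((-4/3*244²*(15 + 244² + 2*244)²)) = 9216/((-4/3*59536*(15 + 59536 + 488)²)) = 9216/((-4/3*59536*60039²)) = 9216/((-4/3*59536*3604681521)) = 9216/(-286144425379008) = 9216*(-1/286144425379008) = -16/496778516283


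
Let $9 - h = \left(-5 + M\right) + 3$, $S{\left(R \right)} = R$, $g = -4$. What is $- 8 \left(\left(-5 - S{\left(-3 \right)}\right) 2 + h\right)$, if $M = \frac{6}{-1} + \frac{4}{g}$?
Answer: $-112$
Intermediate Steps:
$M = -7$ ($M = \frac{6}{-1} + \frac{4}{-4} = 6 \left(-1\right) + 4 \left(- \frac{1}{4}\right) = -6 - 1 = -7$)
$h = 18$ ($h = 9 - \left(\left(-5 - 7\right) + 3\right) = 9 - \left(-12 + 3\right) = 9 - -9 = 9 + 9 = 18$)
$- 8 \left(\left(-5 - S{\left(-3 \right)}\right) 2 + h\right) = - 8 \left(\left(-5 - -3\right) 2 + 18\right) = - 8 \left(\left(-5 + 3\right) 2 + 18\right) = - 8 \left(\left(-2\right) 2 + 18\right) = - 8 \left(-4 + 18\right) = \left(-8\right) 14 = -112$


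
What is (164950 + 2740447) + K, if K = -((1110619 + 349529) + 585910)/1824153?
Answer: 5299886607683/1824153 ≈ 2.9054e+6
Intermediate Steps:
K = -2046058/1824153 (K = -(1460148 + 585910)*(1/1824153) = -1*2046058*(1/1824153) = -2046058*1/1824153 = -2046058/1824153 ≈ -1.1216)
(164950 + 2740447) + K = (164950 + 2740447) - 2046058/1824153 = 2905397 - 2046058/1824153 = 5299886607683/1824153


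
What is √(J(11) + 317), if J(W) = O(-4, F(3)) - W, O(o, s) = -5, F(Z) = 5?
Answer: √301 ≈ 17.349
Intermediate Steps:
J(W) = -5 - W
√(J(11) + 317) = √((-5 - 1*11) + 317) = √((-5 - 11) + 317) = √(-16 + 317) = √301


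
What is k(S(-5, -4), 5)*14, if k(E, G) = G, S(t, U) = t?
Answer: 70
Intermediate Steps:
k(S(-5, -4), 5)*14 = 5*14 = 70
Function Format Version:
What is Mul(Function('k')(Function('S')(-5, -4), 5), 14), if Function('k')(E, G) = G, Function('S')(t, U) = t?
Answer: 70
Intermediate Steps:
Mul(Function('k')(Function('S')(-5, -4), 5), 14) = Mul(5, 14) = 70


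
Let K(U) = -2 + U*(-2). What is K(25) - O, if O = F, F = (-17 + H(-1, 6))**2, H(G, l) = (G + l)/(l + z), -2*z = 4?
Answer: -4801/16 ≈ -300.06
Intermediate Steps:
z = -2 (z = -1/2*4 = -2)
H(G, l) = (G + l)/(-2 + l) (H(G, l) = (G + l)/(l - 2) = (G + l)/(-2 + l))
K(U) = -2 - 2*U
F = 3969/16 (F = (-17 + (-1 + 6)/(-2 + 6))**2 = (-17 + 5/4)**2 = (-63/4)**2 = 3969/16 ≈ 248.06)
O = 3969/16 ≈ 248.06
K(25) - O = (-2 - 2*25) - 1*3969/16 = (-2 - 50) - 3969/16 = -52 - 3969/16 = -4801/16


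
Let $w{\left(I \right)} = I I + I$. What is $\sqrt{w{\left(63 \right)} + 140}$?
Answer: $2 \sqrt{1043} \approx 64.591$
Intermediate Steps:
$w{\left(I \right)} = I + I^{2}$ ($w{\left(I \right)} = I^{2} + I = I + I^{2}$)
$\sqrt{w{\left(63 \right)} + 140} = \sqrt{63 \left(1 + 63\right) + 140} = \sqrt{63 \cdot 64 + 140} = \sqrt{4032 + 140} = \sqrt{4172} = 2 \sqrt{1043}$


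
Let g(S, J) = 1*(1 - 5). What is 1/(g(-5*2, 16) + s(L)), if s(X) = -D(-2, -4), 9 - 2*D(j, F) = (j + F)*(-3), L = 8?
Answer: 2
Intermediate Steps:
D(j, F) = 9/2 + 3*F/2 + 3*j/2 (D(j, F) = 9/2 - (j + F)*(-3)/2 = 9/2 - (F + j)*(-3)/2 = 9/2 - (-3*F - 3*j)/2 = 9/2 + (3*F/2 + 3*j/2) = 9/2 + 3*F/2 + 3*j/2)
g(S, J) = -4 (g(S, J) = 1*(-4) = -4)
s(X) = 9/2 (s(X) = -(9/2 + (3/2)*(-4) + (3/2)*(-2)) = -(9/2 - 6 - 3) = -1*(-9/2) = 9/2)
1/(g(-5*2, 16) + s(L)) = 1/(-4 + 9/2) = 1/(½) = 2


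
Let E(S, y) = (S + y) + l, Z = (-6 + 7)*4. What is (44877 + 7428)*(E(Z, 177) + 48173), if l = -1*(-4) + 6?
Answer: 2529679020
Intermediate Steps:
Z = 4 (Z = 1*4 = 4)
l = 10 (l = 4 + 6 = 10)
E(S, y) = 10 + S + y (E(S, y) = (S + y) + 10 = 10 + S + y)
(44877 + 7428)*(E(Z, 177) + 48173) = (44877 + 7428)*((10 + 4 + 177) + 48173) = 52305*(191 + 48173) = 52305*48364 = 2529679020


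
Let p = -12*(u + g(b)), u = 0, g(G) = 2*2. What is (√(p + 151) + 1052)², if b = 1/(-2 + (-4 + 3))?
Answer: (1052 + √103)² ≈ 1.1282e+6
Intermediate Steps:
b = -⅓ (b = 1/(-2 - 1) = 1/(-3) = -⅓ ≈ -0.33333)
g(G) = 4
p = -48 (p = -12*(0 + 4) = -12*4 = -48)
(√(p + 151) + 1052)² = (√(-48 + 151) + 1052)² = (√103 + 1052)² = (1052 + √103)²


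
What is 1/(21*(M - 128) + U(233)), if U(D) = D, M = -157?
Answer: -1/5752 ≈ -0.00017385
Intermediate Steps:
1/(21*(M - 128) + U(233)) = 1/(21*(-157 - 128) + 233) = 1/(21*(-285) + 233) = 1/(-5985 + 233) = 1/(-5752) = -1/5752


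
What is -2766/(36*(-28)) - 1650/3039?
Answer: 374593/170184 ≈ 2.2011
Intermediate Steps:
-2766/(36*(-28)) - 1650/3039 = -2766/(-1008) - 1650*1/3039 = -2766*(-1/1008) - 550/1013 = 461/168 - 550/1013 = 374593/170184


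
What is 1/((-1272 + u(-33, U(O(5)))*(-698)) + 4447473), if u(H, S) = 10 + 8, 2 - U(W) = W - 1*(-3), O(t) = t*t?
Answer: 1/4433637 ≈ 2.2555e-7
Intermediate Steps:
O(t) = t²
U(W) = -1 - W (U(W) = 2 - (W - 1*(-3)) = 2 - (W + 3) = 2 - (3 + W) = 2 + (-3 - W) = -1 - W)
u(H, S) = 18
1/((-1272 + u(-33, U(O(5)))*(-698)) + 4447473) = 1/((-1272 + 18*(-698)) + 4447473) = 1/((-1272 - 12564) + 4447473) = 1/(-13836 + 4447473) = 1/4433637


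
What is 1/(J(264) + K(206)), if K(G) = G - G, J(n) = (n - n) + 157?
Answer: 1/157 ≈ 0.0063694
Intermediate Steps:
J(n) = 157 (J(n) = 0 + 157 = 157)
K(G) = 0
1/(J(264) + K(206)) = 1/(157 + 0) = 1/157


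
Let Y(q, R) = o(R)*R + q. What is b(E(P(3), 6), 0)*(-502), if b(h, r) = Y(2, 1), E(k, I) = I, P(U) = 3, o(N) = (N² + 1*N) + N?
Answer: -2510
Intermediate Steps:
o(N) = N² + 2*N (o(N) = (N² + N) + N = (N + N²) + N = N² + 2*N)
Y(q, R) = q + R²*(2 + R) (Y(q, R) = (R*(2 + R))*R + q = R²*(2 + R) + q = q + R²*(2 + R))
b(h, r) = 5 (b(h, r) = 2 + 1²*(2 + 1) = 2 + 1*3 = 2 + 3 = 5)
b(E(P(3), 6), 0)*(-502) = 5*(-502) = -2510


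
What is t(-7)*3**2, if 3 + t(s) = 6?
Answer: 27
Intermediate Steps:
t(s) = 3 (t(s) = -3 + 6 = 3)
t(-7)*3**2 = 3*3**2 = 3*9 = 27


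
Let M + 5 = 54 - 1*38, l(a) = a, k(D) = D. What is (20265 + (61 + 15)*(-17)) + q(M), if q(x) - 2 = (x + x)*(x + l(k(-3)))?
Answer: 19151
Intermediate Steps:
M = 11 (M = -5 + (54 - 1*38) = -5 + (54 - 38) = -5 + 16 = 11)
q(x) = 2 + 2*x*(-3 + x) (q(x) = 2 + (x + x)*(x - 3) = 2 + (2*x)*(-3 + x) = 2 + 2*x*(-3 + x))
(20265 + (61 + 15)*(-17)) + q(M) = (20265 + (61 + 15)*(-17)) + (2 - 6*11 + 2*11**2) = (20265 + 76*(-17)) + (2 - 66 + 2*121) = (20265 - 1292) + (2 - 66 + 242) = 18973 + 178 = 19151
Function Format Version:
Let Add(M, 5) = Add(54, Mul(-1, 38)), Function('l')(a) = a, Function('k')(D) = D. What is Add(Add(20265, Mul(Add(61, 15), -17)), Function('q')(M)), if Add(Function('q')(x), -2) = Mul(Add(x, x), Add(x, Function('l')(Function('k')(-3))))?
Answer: 19151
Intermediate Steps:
M = 11 (M = Add(-5, Add(54, Mul(-1, 38))) = Add(-5, Add(54, -38)) = Add(-5, 16) = 11)
Function('q')(x) = Add(2, Mul(2, x, Add(-3, x))) (Function('q')(x) = Add(2, Mul(Add(x, x), Add(x, -3))) = Add(2, Mul(Mul(2, x), Add(-3, x))) = Add(2, Mul(2, x, Add(-3, x))))
Add(Add(20265, Mul(Add(61, 15), -17)), Function('q')(M)) = Add(Add(20265, Mul(Add(61, 15), -17)), Add(2, Mul(-6, 11), Mul(2, Pow(11, 2)))) = Add(Add(20265, Mul(76, -17)), Add(2, -66, Mul(2, 121))) = Add(Add(20265, -1292), Add(2, -66, 242)) = Add(18973, 178) = 19151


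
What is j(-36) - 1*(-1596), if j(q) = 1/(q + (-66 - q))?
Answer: 105335/66 ≈ 1596.0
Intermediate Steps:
j(q) = -1/66 (j(q) = 1/(-66) = -1/66)
j(-36) - 1*(-1596) = -1/66 - 1*(-1596) = -1/66 + 1596 = 105335/66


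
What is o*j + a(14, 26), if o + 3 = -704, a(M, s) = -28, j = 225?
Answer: -159103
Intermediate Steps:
o = -707 (o = -3 - 704 = -707)
o*j + a(14, 26) = -707*225 - 28 = -159075 - 28 = -159103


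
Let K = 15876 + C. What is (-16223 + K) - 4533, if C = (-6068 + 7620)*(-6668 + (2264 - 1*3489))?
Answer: -12254816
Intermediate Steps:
C = -12249936 (C = 1552*(-6668 + (2264 - 3489)) = 1552*(-6668 - 1225) = 1552*(-7893) = -12249936)
K = -12234060 (K = 15876 - 12249936 = -12234060)
(-16223 + K) - 4533 = (-16223 - 12234060) - 4533 = -12250283 - 4533 = -12254816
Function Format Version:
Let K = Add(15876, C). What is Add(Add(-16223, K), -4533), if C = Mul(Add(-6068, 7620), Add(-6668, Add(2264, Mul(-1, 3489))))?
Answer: -12254816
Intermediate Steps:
C = -12249936 (C = Mul(1552, Add(-6668, Add(2264, -3489))) = Mul(1552, Add(-6668, -1225)) = Mul(1552, -7893) = -12249936)
K = -12234060 (K = Add(15876, -12249936) = -12234060)
Add(Add(-16223, K), -4533) = Add(Add(-16223, -12234060), -4533) = Add(-12250283, -4533) = -12254816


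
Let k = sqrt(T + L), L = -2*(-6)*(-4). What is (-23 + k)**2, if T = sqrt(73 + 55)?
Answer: (23 - 2*I*sqrt(2)*sqrt(6 - sqrt(2)))**2 ≈ 492.31 - 278.62*I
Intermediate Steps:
L = -48 (L = 12*(-4) = -48)
T = 8*sqrt(2) (T = sqrt(128) = 8*sqrt(2) ≈ 11.314)
k = sqrt(-48 + 8*sqrt(2)) (k = sqrt(8*sqrt(2) - 48) = sqrt(-48 + 8*sqrt(2)) ≈ 6.0569*I)
(-23 + k)**2 = (-23 + 2*sqrt(-12 + 2*sqrt(2)))**2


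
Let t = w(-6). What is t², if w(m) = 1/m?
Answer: 1/36 ≈ 0.027778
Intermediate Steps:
t = -⅙ (t = 1/(-6) = -⅙ ≈ -0.16667)
t² = (-⅙)² = 1/36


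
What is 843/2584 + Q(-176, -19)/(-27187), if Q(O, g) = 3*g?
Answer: 23065929/70251208 ≈ 0.32833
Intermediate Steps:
843/2584 + Q(-176, -19)/(-27187) = 843/2584 + (3*(-19))/(-27187) = 843*(1/2584) - 57*(-1/27187) = 843/2584 + 57/27187 = 23065929/70251208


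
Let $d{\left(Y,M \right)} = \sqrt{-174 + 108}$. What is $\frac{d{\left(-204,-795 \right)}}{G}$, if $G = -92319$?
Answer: $- \frac{i \sqrt{66}}{92319} \approx - 8.8 \cdot 10^{-5} i$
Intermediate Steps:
$d{\left(Y,M \right)} = i \sqrt{66}$ ($d{\left(Y,M \right)} = \sqrt{-66} = i \sqrt{66}$)
$\frac{d{\left(-204,-795 \right)}}{G} = \frac{i \sqrt{66}}{-92319} = i \sqrt{66} \left(- \frac{1}{92319}\right) = - \frac{i \sqrt{66}}{92319}$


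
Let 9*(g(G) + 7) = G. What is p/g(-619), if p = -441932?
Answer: 1988694/341 ≈ 5831.9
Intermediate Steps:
g(G) = -7 + G/9
p/g(-619) = -441932/(-7 + (1/9)*(-619)) = -441932/(-7 - 619/9) = -441932/(-682/9) = -441932*(-9/682) = 1988694/341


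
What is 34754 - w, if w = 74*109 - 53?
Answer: 26741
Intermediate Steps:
w = 8013 (w = 8066 - 53 = 8013)
34754 - w = 34754 - 1*8013 = 34754 - 8013 = 26741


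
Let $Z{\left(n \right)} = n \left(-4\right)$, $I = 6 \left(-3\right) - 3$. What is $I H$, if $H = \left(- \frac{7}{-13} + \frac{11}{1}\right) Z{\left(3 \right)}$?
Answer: $\frac{37800}{13} \approx 2907.7$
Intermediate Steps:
$I = -21$ ($I = -18 - 3 = -21$)
$Z{\left(n \right)} = - 4 n$
$H = - \frac{1800}{13}$ ($H = \left(- \frac{7}{-13} + \frac{11}{1}\right) \left(\left(-4\right) 3\right) = \left(\left(-7\right) \left(- \frac{1}{13}\right) + 11 \cdot 1\right) \left(-12\right) = \left(\frac{7}{13} + 11\right) \left(-12\right) = \frac{150}{13} \left(-12\right) = - \frac{1800}{13} \approx -138.46$)
$I H = \left(-21\right) \left(- \frac{1800}{13}\right) = \frac{37800}{13}$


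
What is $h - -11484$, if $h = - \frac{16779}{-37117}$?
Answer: $\frac{426268407}{37117} \approx 11484.0$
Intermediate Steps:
$h = \frac{16779}{37117}$ ($h = \left(-16779\right) \left(- \frac{1}{37117}\right) = \frac{16779}{37117} \approx 0.45206$)
$h - -11484 = \frac{16779}{37117} - -11484 = \frac{16779}{37117} + 11484 = \frac{426268407}{37117}$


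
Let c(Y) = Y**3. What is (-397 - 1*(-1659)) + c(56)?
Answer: 176878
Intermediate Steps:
(-397 - 1*(-1659)) + c(56) = (-397 - 1*(-1659)) + 56**3 = (-397 + 1659) + 175616 = 1262 + 175616 = 176878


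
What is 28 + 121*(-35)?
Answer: -4207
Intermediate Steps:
28 + 121*(-35) = 28 - 4235 = -4207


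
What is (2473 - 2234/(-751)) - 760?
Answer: 1288697/751 ≈ 1716.0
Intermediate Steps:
(2473 - 2234/(-751)) - 760 = (2473 - 2234*(-1/751)) - 760 = (2473 + 2234/751) - 760 = 1859457/751 - 760 = 1288697/751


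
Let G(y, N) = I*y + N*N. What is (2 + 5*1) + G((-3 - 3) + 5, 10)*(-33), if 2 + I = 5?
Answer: -3194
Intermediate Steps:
I = 3 (I = -2 + 5 = 3)
G(y, N) = N² + 3*y (G(y, N) = 3*y + N*N = 3*y + N² = N² + 3*y)
(2 + 5*1) + G((-3 - 3) + 5, 10)*(-33) = (2 + 5*1) + (10² + 3*((-3 - 3) + 5))*(-33) = (2 + 5) + (100 + 3*(-6 + 5))*(-33) = 7 + (100 + 3*(-1))*(-33) = 7 + (100 - 3)*(-33) = 7 + 97*(-33) = 7 - 3201 = -3194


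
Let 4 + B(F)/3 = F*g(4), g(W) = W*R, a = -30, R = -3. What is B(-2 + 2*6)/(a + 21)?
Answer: 124/3 ≈ 41.333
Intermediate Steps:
g(W) = -3*W (g(W) = W*(-3) = -3*W)
B(F) = -12 - 36*F (B(F) = -12 + 3*(F*(-3*4)) = -12 + 3*(F*(-12)) = -12 + 3*(-12*F) = -12 - 36*F)
B(-2 + 2*6)/(a + 21) = (-12 - 36*(-2 + 2*6))/(-30 + 21) = (-12 - 36*(-2 + 12))/(-9) = -(-12 - 36*10)/9 = -(-12 - 360)/9 = -⅑*(-372) = 124/3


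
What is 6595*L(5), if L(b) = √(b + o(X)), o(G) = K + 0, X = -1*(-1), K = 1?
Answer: 6595*√6 ≈ 16154.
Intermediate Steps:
X = 1
o(G) = 1 (o(G) = 1 + 0 = 1)
L(b) = √(1 + b) (L(b) = √(b + 1) = √(1 + b))
6595*L(5) = 6595*√(1 + 5) = 6595*√6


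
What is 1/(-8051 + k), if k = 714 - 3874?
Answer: -1/11211 ≈ -8.9198e-5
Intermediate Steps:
k = -3160
1/(-8051 + k) = 1/(-8051 - 3160) = 1/(-11211) = -1/11211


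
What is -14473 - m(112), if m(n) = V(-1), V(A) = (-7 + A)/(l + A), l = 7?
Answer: -43415/3 ≈ -14472.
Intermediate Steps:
V(A) = (-7 + A)/(7 + A)
m(n) = -4/3 (m(n) = (-7 - 1)/(7 - 1) = -8/6 = (⅙)*(-8) = -4/3)
-14473 - m(112) = -14473 - 1*(-4/3) = -14473 + 4/3 = -43415/3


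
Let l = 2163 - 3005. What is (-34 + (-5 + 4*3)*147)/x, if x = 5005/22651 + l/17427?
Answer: 392765282115/68149993 ≈ 5763.3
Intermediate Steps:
l = -842
x = 68149993/394738977 (x = 5005/22651 - 842/17427 = 68149993/394738977 ≈ 0.17265)
(-34 + (-5 + 4*3)*147)/x = (-34 + (-5 + 4*3)*147)/(68149993/394738977) = (-34 + (-5 + 12)*147)*(394738977/68149993) = (-34 + 7*147)*(394738977/68149993) = (-34 + 1029)*(394738977/68149993) = 995*(394738977/68149993) = 392765282115/68149993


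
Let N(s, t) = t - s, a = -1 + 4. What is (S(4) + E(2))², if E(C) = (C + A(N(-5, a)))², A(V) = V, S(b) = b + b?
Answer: 11664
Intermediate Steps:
a = 3
S(b) = 2*b
E(C) = (8 + C)² (E(C) = (C + (3 - 1*(-5)))² = (C + (3 + 5))² = (C + 8)² = (8 + C)²)
(S(4) + E(2))² = (2*4 + (8 + 2)²)² = (8 + 10²)² = (8 + 100)² = 108² = 11664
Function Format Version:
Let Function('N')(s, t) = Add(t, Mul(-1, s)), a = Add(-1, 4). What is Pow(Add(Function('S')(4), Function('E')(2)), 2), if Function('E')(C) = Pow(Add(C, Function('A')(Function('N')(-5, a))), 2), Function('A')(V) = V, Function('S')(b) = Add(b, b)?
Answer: 11664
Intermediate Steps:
a = 3
Function('S')(b) = Mul(2, b)
Function('E')(C) = Pow(Add(8, C), 2) (Function('E')(C) = Pow(Add(C, Add(3, Mul(-1, -5))), 2) = Pow(Add(C, Add(3, 5)), 2) = Pow(Add(C, 8), 2) = Pow(Add(8, C), 2))
Pow(Add(Function('S')(4), Function('E')(2)), 2) = Pow(Add(Mul(2, 4), Pow(Add(8, 2), 2)), 2) = Pow(Add(8, Pow(10, 2)), 2) = Pow(Add(8, 100), 2) = Pow(108, 2) = 11664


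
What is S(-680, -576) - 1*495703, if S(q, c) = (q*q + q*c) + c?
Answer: 357801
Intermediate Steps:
S(q, c) = c + q² + c*q (S(q, c) = (q² + c*q) + c = c + q² + c*q)
S(-680, -576) - 1*495703 = (-576 + (-680)² - 576*(-680)) - 1*495703 = (-576 + 462400 + 391680) - 495703 = 853504 - 495703 = 357801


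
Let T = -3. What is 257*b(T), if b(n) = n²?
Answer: 2313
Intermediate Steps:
257*b(T) = 257*(-3)² = 257*9 = 2313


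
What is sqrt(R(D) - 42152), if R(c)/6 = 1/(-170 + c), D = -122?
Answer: I*sqrt(898512470)/146 ≈ 205.31*I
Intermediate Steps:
R(c) = 6/(-170 + c)
sqrt(R(D) - 42152) = sqrt(6/(-170 - 122) - 42152) = sqrt(6/(-292) - 42152) = sqrt(6*(-1/292) - 42152) = sqrt(-3/146 - 42152) = sqrt(-6154195/146) = I*sqrt(898512470)/146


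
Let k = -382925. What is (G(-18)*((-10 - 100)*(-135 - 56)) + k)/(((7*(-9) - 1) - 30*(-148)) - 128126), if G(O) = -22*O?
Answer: -1587407/24750 ≈ -64.138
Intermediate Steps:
(G(-18)*((-10 - 100)*(-135 - 56)) + k)/(((7*(-9) - 1) - 30*(-148)) - 128126) = ((-22*(-18))*((-10 - 100)*(-135 - 56)) - 382925)/(((7*(-9) - 1) - 30*(-148)) - 128126) = (396*(-110*(-191)) - 382925)/(((-63 - 1) + 4440) - 128126) = (396*21010 - 382925)/((-64 + 4440) - 128126) = (8319960 - 382925)/(4376 - 128126) = 7937035/(-123750) = 7937035*(-1/123750) = -1587407/24750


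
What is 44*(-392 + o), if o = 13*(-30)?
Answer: -34408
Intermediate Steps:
o = -390
44*(-392 + o) = 44*(-392 - 390) = 44*(-782) = -34408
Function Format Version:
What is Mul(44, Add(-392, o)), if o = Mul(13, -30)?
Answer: -34408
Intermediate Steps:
o = -390
Mul(44, Add(-392, o)) = Mul(44, Add(-392, -390)) = Mul(44, -782) = -34408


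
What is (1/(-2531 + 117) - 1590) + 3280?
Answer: 4079659/2414 ≈ 1690.0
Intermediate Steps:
(1/(-2531 + 117) - 1590) + 3280 = (1/(-2414) - 1590) + 3280 = (-1/2414 - 1590) + 3280 = -3838261/2414 + 3280 = 4079659/2414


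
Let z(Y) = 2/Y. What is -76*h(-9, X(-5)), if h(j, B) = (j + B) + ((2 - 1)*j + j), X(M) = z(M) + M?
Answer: 12312/5 ≈ 2462.4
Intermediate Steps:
X(M) = M + 2/M (X(M) = 2/M + M = M + 2/M)
h(j, B) = B + 3*j (h(j, B) = (B + j) + (1*j + j) = (B + j) + (j + j) = (B + j) + 2*j = B + 3*j)
-76*h(-9, X(-5)) = -76*((-5 + 2/(-5)) + 3*(-9)) = -76*((-5 + 2*(-⅕)) - 27) = -76*((-5 - ⅖) - 27) = -76*(-27/5 - 27) = -76*(-162/5) = 12312/5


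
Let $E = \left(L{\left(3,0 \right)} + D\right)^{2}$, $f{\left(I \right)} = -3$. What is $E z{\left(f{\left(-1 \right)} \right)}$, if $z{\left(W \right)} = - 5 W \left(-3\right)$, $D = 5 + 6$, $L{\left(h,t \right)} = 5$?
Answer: $-11520$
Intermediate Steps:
$D = 11$
$z{\left(W \right)} = 15 W$
$E = 256$ ($E = \left(5 + 11\right)^{2} = 16^{2} = 256$)
$E z{\left(f{\left(-1 \right)} \right)} = 256 \cdot 15 \left(-3\right) = 256 \left(-45\right) = -11520$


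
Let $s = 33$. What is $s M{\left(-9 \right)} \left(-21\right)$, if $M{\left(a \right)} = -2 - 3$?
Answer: $3465$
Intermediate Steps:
$M{\left(a \right)} = -5$
$s M{\left(-9 \right)} \left(-21\right) = 33 \left(-5\right) \left(-21\right) = \left(-165\right) \left(-21\right) = 3465$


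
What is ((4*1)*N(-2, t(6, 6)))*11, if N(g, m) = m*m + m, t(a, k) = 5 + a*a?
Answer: 75768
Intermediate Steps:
t(a, k) = 5 + a²
N(g, m) = m + m² (N(g, m) = m² + m = m + m²)
((4*1)*N(-2, t(6, 6)))*11 = ((4*1)*((5 + 6²)*(1 + (5 + 6²))))*11 = (4*((5 + 36)*(1 + (5 + 36))))*11 = (4*(41*(1 + 41)))*11 = (4*(41*42))*11 = (4*1722)*11 = 6888*11 = 75768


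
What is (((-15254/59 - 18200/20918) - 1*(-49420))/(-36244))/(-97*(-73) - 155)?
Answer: -15168032267/77451670274732 ≈ -0.00019584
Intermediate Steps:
(((-15254/59 - 18200/20918) - 1*(-49420))/(-36244))/(-97*(-73) - 155) = (((-15254*1/59 - 18200*1/20918) + 49420)*(-1/36244))/(7081 - 155) = (((-15254/59 - 9100/10459) + 49420)*(-1/36244))/6926 = ((-160078486/617081 + 49420)*(-1/36244))*(1/6926) = ((30336064534/617081)*(-1/36244))*(1/6926) = -15168032267/11182741882*1/6926 = -15168032267/77451670274732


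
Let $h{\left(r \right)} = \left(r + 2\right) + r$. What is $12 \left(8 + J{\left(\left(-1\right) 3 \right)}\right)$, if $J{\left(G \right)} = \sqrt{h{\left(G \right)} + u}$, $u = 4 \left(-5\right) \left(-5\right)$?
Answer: $96 + 48 \sqrt{6} \approx 213.58$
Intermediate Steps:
$h{\left(r \right)} = 2 + 2 r$ ($h{\left(r \right)} = \left(2 + r\right) + r = 2 + 2 r$)
$u = 100$ ($u = \left(-20\right) \left(-5\right) = 100$)
$J{\left(G \right)} = \sqrt{102 + 2 G}$ ($J{\left(G \right)} = \sqrt{\left(2 + 2 G\right) + 100} = \sqrt{102 + 2 G}$)
$12 \left(8 + J{\left(\left(-1\right) 3 \right)}\right) = 12 \left(8 + \sqrt{102 + 2 \left(\left(-1\right) 3\right)}\right) = 12 \left(8 + \sqrt{102 + 2 \left(-3\right)}\right) = 12 \left(8 + \sqrt{102 - 6}\right) = 12 \left(8 + \sqrt{96}\right) = 12 \left(8 + 4 \sqrt{6}\right) = 96 + 48 \sqrt{6}$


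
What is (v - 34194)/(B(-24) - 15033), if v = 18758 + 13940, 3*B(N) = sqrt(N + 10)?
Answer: 202404312/2033919815 + 4488*I*sqrt(14)/2033919815 ≈ 0.099514 + 8.2562e-6*I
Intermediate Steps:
B(N) = sqrt(10 + N)/3 (B(N) = sqrt(N + 10)/3 = sqrt(10 + N)/3)
v = 32698
(v - 34194)/(B(-24) - 15033) = (32698 - 34194)/(sqrt(10 - 24)/3 - 15033) = -1496/(sqrt(-14)/3 - 15033) = -1496/((I*sqrt(14))/3 - 15033) = -1496/(I*sqrt(14)/3 - 15033) = -1496/(-15033 + I*sqrt(14)/3)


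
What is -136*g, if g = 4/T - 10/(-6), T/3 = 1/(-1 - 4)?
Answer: 680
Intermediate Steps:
T = -⅗ (T = 3/(-1 - 4) = 3/(-5) = 3*(-⅕) = -⅗ ≈ -0.60000)
g = -5 (g = 4/(-⅗) - 10/(-6) = 4*(-5/3) - 10*(-⅙) = -20/3 + 5/3 = -5)
-136*g = -136*(-5) = 680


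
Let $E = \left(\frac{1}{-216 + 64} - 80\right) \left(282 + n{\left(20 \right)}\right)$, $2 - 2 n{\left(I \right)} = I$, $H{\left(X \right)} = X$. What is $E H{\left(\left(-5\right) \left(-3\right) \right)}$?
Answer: $- \frac{49799295}{152} \approx -3.2763 \cdot 10^{5}$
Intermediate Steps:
$n{\left(I \right)} = 1 - \frac{I}{2}$
$E = - \frac{3319953}{152}$ ($E = \left(\frac{1}{-216 + 64} - 80\right) \left(282 + \left(1 - 10\right)\right) = \left(\frac{1}{-152} - 80\right) \left(282 + \left(1 - 10\right)\right) = \left(- \frac{1}{152} - 80\right) \left(282 - 9\right) = \left(- \frac{12161}{152}\right) 273 = - \frac{3319953}{152} \approx -21842.0$)
$E H{\left(\left(-5\right) \left(-3\right) \right)} = - \frac{3319953 \left(\left(-5\right) \left(-3\right)\right)}{152} = \left(- \frac{3319953}{152}\right) 15 = - \frac{49799295}{152}$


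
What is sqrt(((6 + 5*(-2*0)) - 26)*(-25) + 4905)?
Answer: sqrt(5405) ≈ 73.519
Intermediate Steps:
sqrt(((6 + 5*(-2*0)) - 26)*(-25) + 4905) = sqrt(((6 + 5*0) - 26)*(-25) + 4905) = sqrt(((6 + 0) - 26)*(-25) + 4905) = sqrt((6 - 26)*(-25) + 4905) = sqrt(-20*(-25) + 4905) = sqrt(500 + 4905) = sqrt(5405)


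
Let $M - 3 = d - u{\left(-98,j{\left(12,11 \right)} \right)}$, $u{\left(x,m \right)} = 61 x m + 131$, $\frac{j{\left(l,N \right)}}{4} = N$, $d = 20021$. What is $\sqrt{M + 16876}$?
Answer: $\sqrt{299801} \approx 547.54$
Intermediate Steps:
$j{\left(l,N \right)} = 4 N$
$u{\left(x,m \right)} = 131 + 61 m x$ ($u{\left(x,m \right)} = 61 m x + 131 = 131 + 61 m x$)
$M = 282925$ ($M = 3 - \left(-19890 + 61 \cdot 4 \cdot 11 \left(-98\right)\right) = 3 - \left(-19890 + 61 \cdot 44 \left(-98\right)\right) = 3 + \left(20021 - \left(131 - 263032\right)\right) = 3 + \left(20021 - -262901\right) = 3 + \left(20021 + 262901\right) = 3 + 282922 = 282925$)
$\sqrt{M + 16876} = \sqrt{282925 + 16876} = \sqrt{299801}$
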